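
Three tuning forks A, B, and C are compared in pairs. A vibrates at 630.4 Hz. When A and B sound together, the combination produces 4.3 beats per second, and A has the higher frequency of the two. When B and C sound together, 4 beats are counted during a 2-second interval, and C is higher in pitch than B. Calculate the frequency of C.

628.1 Hz

B is below A, so f_B = 630.4 − 4.3 = 626.1 Hz.
B–C: Beat frequency = 4/2 = 2 Hz.
C is above B, so f_C = 626.1 + 2 = 628.1 Hz.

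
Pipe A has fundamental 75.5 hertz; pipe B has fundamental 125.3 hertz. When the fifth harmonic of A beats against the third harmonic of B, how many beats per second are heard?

1.6 Hz

Fifth harmonic of the first: 5·75.5 = 377.5 Hz.
Third harmonic of the second: 3·125.3 = 375.9 Hz.
f_beat = |377.5 − 375.9| = 1.6 Hz.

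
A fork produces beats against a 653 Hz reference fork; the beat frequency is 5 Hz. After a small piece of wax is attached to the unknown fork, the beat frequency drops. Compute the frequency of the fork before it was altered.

|f − 653| = 5, so the fork was at either 648 Hz or 658 Hz.
Loading a fork with wax lowers its frequency; the adjustment lowers the fork's frequency.
The beat rate fell, so the adjustment moved the fork toward 653 Hz — it must have started above the reference.

658 Hz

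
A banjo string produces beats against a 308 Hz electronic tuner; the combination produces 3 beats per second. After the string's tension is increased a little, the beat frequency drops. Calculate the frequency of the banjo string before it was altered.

|f − 308| = 3, so the banjo string was at either 305 Hz or 311 Hz.
Higher tension means higher frequency; the adjustment raises the banjo string's frequency.
The beat rate fell, so the adjustment moved the banjo string toward 308 Hz — it must have started below the reference.

305 Hz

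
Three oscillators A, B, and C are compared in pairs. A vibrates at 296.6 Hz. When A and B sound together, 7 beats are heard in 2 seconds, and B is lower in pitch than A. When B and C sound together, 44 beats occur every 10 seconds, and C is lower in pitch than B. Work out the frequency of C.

288.7 Hz

A–B: Beat frequency = 7/2 = 3.5 Hz.
B is below A, so f_B = 296.6 − 3.5 = 293.1 Hz.
B–C: Beat frequency = 44/10 = 4.4 Hz.
C is below B, so f_C = 293.1 − 4.4 = 288.7 Hz.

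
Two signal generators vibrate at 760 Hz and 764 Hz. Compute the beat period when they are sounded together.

0.250 s

f_beat = |760 − 764| = 4 Hz.
Beat period T = 1 / f_beat = 1 / 4 s.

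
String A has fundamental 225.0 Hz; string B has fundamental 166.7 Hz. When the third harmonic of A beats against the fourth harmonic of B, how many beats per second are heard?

Third harmonic of the first: 3·225.0 = 675.0 Hz.
Fourth harmonic of the second: 4·166.7 = 666.8 Hz.
f_beat = |675.0 − 666.8| = 8.2 Hz.

8.2 Hz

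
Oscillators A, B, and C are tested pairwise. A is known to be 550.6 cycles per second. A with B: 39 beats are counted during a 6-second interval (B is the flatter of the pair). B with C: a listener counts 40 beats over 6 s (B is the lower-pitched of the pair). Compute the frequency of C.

A–B: Beat frequency = 39/6 = 6.5 Hz.
B is below A, so f_B = 550.6 − 6.5 = 544.1 Hz.
B–C: Beat frequency = 40/6 = 6.6667 Hz.
C is above B, so f_C = 544.1 + 6.6667 = 550.7667 Hz.

550.7667 Hz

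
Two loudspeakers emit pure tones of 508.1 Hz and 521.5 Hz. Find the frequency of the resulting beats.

The beat frequency equals the magnitude of the frequency difference.
|508.1 − 521.5| = 13.4 Hz.

13.4 Hz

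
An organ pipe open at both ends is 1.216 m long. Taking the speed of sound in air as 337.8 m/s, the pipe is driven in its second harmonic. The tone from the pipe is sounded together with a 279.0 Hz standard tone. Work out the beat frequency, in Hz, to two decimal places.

1.20 Hz

Open pipe: f_n = n·v/(2L) = 2·337.8/(2·1.216) = 277.7961 Hz.
f_beat = |277.7961 − 279.0| = 1.20 Hz.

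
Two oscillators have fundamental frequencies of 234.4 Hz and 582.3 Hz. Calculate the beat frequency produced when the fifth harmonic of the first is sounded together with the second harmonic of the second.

7.4 Hz

Fifth harmonic of the first: 5·234.4 = 1172.0 Hz.
Second harmonic of the second: 2·582.3 = 1164.6 Hz.
f_beat = |1172.0 − 1164.6| = 7.4 Hz.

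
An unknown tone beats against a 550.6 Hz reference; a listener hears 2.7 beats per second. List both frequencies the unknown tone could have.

547.9 Hz or 553.3 Hz

|f − 550.6| = 2.7, so f = 550.6 ± 2.7.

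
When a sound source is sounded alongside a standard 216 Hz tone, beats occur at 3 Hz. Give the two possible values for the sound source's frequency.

213 Hz or 219 Hz

|f − 216| = 3, so f = 216 ± 3.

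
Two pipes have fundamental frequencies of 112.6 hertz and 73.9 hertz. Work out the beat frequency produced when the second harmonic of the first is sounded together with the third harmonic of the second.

3.5 Hz

Second harmonic of the first: 2·112.6 = 225.2 Hz.
Third harmonic of the second: 3·73.9 = 221.7 Hz.
f_beat = |225.2 − 221.7| = 3.5 Hz.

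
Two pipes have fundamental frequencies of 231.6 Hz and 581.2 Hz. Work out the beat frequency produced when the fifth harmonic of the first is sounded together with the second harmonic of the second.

Fifth harmonic of the first: 5·231.6 = 1158.0 Hz.
Second harmonic of the second: 2·581.2 = 1162.4 Hz.
f_beat = |1158.0 − 1162.4| = 4.4 Hz.

4.4 Hz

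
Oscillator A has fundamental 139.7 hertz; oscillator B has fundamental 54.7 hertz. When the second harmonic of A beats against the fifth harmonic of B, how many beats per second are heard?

Second harmonic of the first: 2·139.7 = 279.4 Hz.
Fifth harmonic of the second: 5·54.7 = 273.5 Hz.
f_beat = |279.4 − 273.5| = 5.9 Hz.

5.9 Hz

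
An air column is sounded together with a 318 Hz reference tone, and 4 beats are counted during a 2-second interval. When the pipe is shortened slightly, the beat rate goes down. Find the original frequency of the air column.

316 Hz

Beat frequency = 4/2 = 2 Hz.
|f − 318| = 2, so the air column was at either 316 Hz or 320 Hz.
A shorter pipe has a higher fundamental; the adjustment raises the air column's frequency.
The beat rate fell, so the adjustment moved the air column toward 318 Hz — it must have started below the reference.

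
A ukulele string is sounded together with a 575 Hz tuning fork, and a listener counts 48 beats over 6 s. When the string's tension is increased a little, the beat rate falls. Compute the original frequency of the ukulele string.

Beat frequency = 48/6 = 8 Hz.
|f − 575| = 8, so the ukulele string was at either 567 Hz or 583 Hz.
Higher tension means higher frequency; the adjustment raises the ukulele string's frequency.
The beat rate fell, so the adjustment moved the ukulele string toward 575 Hz — it must have started below the reference.

567 Hz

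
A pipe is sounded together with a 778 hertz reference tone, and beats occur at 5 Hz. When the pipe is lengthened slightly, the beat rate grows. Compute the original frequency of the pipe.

773 Hz

|f − 778| = 5, so the pipe was at either 773 Hz or 783 Hz.
A longer pipe has a lower fundamental; the adjustment lowers the pipe's frequency.
The beat rate rose, so the adjustment moved the pipe further from 778 Hz — it was already below the reference.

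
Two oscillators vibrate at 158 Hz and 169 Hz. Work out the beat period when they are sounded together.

0.091 s

f_beat = |158 − 169| = 11 Hz.
Beat period T = 1 / f_beat = 1 / 11 s.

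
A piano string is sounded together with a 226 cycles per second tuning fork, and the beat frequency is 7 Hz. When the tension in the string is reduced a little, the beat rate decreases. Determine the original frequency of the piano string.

|f − 226| = 7, so the piano string was at either 219 Hz or 233 Hz.
Lower tension means lower frequency; the adjustment lowers the piano string's frequency.
The beat rate fell, so the adjustment moved the piano string toward 226 Hz — it must have started above the reference.

233 Hz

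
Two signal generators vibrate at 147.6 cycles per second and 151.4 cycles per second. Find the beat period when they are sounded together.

f_beat = |147.6 − 151.4| = 3.8 Hz.
Beat period T = 1 / f_beat = 1 / 3.8 s.

0.263 s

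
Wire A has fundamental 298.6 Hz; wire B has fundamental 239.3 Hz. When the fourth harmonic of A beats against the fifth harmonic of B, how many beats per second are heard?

2.1 Hz

Fourth harmonic of the first: 4·298.6 = 1194.4 Hz.
Fifth harmonic of the second: 5·239.3 = 1196.5 Hz.
f_beat = |1194.4 − 1196.5| = 2.1 Hz.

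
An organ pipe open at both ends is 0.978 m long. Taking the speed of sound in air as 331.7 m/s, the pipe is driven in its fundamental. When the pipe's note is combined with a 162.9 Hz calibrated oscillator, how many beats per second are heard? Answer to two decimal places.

6.68 Hz

Open pipe: f_n = n·v/(2L) = 1·331.7/(2·0.978) = 169.5808 Hz.
f_beat = |169.5808 − 162.9| = 6.68 Hz.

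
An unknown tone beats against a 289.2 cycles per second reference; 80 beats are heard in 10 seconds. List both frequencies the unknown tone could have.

Beat frequency = 80/10 = 8 Hz.
|f − 289.2| = 8, so f = 289.2 ± 8.

281.2 Hz or 297.2 Hz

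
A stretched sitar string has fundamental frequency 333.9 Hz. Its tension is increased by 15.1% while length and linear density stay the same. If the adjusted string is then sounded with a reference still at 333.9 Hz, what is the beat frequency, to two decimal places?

24.32 Hz

For a string, f ∝ √T, so the new frequency is 333.9·√1.151 = 358.2235 Hz.
f_beat = |358.2235 − 333.9| = 24.32 Hz.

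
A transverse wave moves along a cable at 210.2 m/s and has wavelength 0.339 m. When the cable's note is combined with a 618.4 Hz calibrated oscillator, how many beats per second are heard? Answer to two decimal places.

Source frequency f = v/λ = 210.2/0.339 = 620.0590 Hz.
f_beat = |620.0590 − 618.4| = 1.66 Hz.

1.66 Hz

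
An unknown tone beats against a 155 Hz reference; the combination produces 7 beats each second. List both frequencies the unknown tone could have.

148 Hz or 162 Hz

|f − 155| = 7, so f = 155 ± 7.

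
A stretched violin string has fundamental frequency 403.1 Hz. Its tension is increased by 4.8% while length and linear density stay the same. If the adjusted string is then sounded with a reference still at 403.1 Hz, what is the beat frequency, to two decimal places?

For a string, f ∝ √T, so the new frequency is 403.1·√1.048 = 412.6610 Hz.
f_beat = |412.6610 − 403.1| = 9.56 Hz.

9.56 Hz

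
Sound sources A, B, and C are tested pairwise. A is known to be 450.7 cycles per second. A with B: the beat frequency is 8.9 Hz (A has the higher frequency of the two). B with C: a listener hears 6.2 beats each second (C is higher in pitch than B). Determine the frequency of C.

B is below A, so f_B = 450.7 − 8.9 = 441.8 Hz.
C is above B, so f_C = 441.8 + 6.2 = 448 Hz.

448 Hz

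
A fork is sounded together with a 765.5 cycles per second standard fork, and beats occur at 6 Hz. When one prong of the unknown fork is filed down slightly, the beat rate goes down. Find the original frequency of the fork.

759.5 Hz

|f − 765.5| = 6, so the fork was at either 759.5 Hz or 771.5 Hz.
Filing a prong removes mass and raises the fork's frequency; the adjustment raises the fork's frequency.
The beat rate fell, so the adjustment moved the fork toward 765.5 Hz — it must have started below the reference.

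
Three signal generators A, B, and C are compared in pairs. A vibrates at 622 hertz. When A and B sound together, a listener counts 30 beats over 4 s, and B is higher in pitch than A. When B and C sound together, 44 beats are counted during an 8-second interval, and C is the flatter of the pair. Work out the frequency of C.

624 Hz

A–B: Beat frequency = 30/4 = 7.5 Hz.
B is above A, so f_B = 622 + 7.5 = 629.5 Hz.
B–C: Beat frequency = 44/8 = 5.5 Hz.
C is below B, so f_C = 629.5 − 5.5 = 624 Hz.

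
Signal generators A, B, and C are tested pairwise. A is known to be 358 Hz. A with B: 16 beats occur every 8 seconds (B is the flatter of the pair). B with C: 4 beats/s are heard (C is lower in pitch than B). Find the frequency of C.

A–B: Beat frequency = 16/8 = 2 Hz.
B is below A, so f_B = 358 − 2 = 356 Hz.
C is below B, so f_C = 356 − 4 = 352 Hz.

352 Hz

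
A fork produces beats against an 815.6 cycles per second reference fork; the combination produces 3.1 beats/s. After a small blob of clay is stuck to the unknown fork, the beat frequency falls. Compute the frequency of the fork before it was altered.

|f − 815.6| = 3.1, so the fork was at either 812.5 Hz or 818.7 Hz.
Adding mass to a fork lowers its frequency; the adjustment lowers the fork's frequency.
The beat rate fell, so the adjustment moved the fork toward 815.6 Hz — it must have started above the reference.

818.7 Hz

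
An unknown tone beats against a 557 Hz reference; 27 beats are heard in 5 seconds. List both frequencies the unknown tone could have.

Beat frequency = 27/5 = 5.4 Hz.
|f − 557| = 5.4, so f = 557 ± 5.4.

551.6 Hz or 562.4 Hz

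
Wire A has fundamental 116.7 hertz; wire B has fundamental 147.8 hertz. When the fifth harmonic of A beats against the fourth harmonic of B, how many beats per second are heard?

Fifth harmonic of the first: 5·116.7 = 583.5 Hz.
Fourth harmonic of the second: 4·147.8 = 591.2 Hz.
f_beat = |583.5 − 591.2| = 7.7 Hz.

7.7 Hz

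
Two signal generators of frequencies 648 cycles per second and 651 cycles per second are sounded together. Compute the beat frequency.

Beats arise from superposition of two nearby frequencies; the beat rate is |f₁ − f₂|.
|648 − 651| = 3 Hz.

3 Hz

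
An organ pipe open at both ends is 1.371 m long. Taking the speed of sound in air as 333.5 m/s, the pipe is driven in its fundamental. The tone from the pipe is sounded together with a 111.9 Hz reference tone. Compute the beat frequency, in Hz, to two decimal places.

9.73 Hz

Open pipe: f_n = n·v/(2L) = 1·333.5/(2·1.371) = 121.6265 Hz.
f_beat = |121.6265 − 111.9| = 9.73 Hz.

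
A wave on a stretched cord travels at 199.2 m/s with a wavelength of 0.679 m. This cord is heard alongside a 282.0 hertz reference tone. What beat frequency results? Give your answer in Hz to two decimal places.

11.37 Hz

Source frequency f = v/λ = 199.2/0.679 = 293.3726 Hz.
f_beat = |293.3726 − 282.0| = 11.37 Hz.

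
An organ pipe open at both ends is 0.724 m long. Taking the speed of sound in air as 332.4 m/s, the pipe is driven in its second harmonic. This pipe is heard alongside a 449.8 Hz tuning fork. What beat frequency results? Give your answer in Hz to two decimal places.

9.32 Hz

Open pipe: f_n = n·v/(2L) = 2·332.4/(2·0.724) = 459.1160 Hz.
f_beat = |459.1160 − 449.8| = 9.32 Hz.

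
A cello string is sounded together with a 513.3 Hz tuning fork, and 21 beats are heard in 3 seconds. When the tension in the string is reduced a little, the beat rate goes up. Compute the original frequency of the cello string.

506.3 Hz

Beat frequency = 21/3 = 7 Hz.
|f − 513.3| = 7, so the cello string was at either 506.3 Hz or 520.3 Hz.
Lower tension means lower frequency; the adjustment lowers the cello string's frequency.
The beat rate rose, so the adjustment moved the cello string further from 513.3 Hz — it was already below the reference.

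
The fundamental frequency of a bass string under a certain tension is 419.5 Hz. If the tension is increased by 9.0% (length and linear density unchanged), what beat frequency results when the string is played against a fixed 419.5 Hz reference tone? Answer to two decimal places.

For a string, f ∝ √T, so the new frequency is 419.5·√1.090 = 437.9709 Hz.
f_beat = |437.9709 − 419.5| = 18.47 Hz.

18.47 Hz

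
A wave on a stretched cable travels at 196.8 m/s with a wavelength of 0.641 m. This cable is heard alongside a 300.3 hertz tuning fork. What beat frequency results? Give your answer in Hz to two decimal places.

6.72 Hz

Source frequency f = v/λ = 196.8/0.641 = 307.0203 Hz.
f_beat = |307.0203 − 300.3| = 6.72 Hz.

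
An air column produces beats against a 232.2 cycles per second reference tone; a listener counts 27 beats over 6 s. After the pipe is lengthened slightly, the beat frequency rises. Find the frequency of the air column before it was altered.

227.7 Hz

Beat frequency = 27/6 = 4.5 Hz.
|f − 232.2| = 4.5, so the air column was at either 227.7 Hz or 236.7 Hz.
A longer pipe has a lower fundamental; the adjustment lowers the air column's frequency.
The beat rate rose, so the adjustment moved the air column further from 232.2 Hz — it was already below the reference.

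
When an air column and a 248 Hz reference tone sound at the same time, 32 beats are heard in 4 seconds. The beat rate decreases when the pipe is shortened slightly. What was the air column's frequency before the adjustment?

240 Hz

Beat frequency = 32/4 = 8 Hz.
|f − 248| = 8, so the air column was at either 240 Hz or 256 Hz.
A shorter pipe has a higher fundamental; the adjustment raises the air column's frequency.
The beat rate fell, so the adjustment moved the air column toward 248 Hz — it must have started below the reference.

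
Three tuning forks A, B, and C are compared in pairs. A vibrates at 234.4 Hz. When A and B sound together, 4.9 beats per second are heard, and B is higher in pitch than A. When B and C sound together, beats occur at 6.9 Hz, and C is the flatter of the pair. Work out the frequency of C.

232.4 Hz

B is above A, so f_B = 234.4 + 4.9 = 239.3 Hz.
C is below B, so f_C = 239.3 − 6.9 = 232.4 Hz.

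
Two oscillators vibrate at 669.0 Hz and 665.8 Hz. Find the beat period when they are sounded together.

f_beat = |669.0 − 665.8| = 3.2 Hz.
Beat period T = 1 / f_beat = 1 / 3.2 s.

0.312 s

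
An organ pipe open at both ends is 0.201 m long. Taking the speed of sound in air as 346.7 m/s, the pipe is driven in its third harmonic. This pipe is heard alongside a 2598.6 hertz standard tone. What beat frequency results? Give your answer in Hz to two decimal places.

11.29 Hz

Open pipe: f_n = n·v/(2L) = 3·346.7/(2·0.201) = 2587.3134 Hz.
f_beat = |2587.3134 − 2598.6| = 11.29 Hz.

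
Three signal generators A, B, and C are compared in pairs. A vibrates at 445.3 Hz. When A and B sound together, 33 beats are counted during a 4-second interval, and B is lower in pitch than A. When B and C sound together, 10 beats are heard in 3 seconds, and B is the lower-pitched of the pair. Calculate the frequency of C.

A–B: Beat frequency = 33/4 = 8.25 Hz.
B is below A, so f_B = 445.3 − 8.25 = 437.05 Hz.
B–C: Beat frequency = 10/3 = 3.3333 Hz.
C is above B, so f_C = 437.05 + 3.3333 = 440.3833 Hz.

440.3833 Hz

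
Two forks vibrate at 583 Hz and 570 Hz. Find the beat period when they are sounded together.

0.077 s

f_beat = |583 − 570| = 13 Hz.
Beat period T = 1 / f_beat = 1 / 13 s.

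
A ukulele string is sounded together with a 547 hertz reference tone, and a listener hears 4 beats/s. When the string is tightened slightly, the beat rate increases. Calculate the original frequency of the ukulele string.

551 Hz

|f − 547| = 4, so the ukulele string was at either 543 Hz or 551 Hz.
Increasing tension raises a string's frequency; the adjustment raises the ukulele string's frequency.
The beat rate rose, so the adjustment moved the ukulele string further from 547 Hz — it was already above the reference.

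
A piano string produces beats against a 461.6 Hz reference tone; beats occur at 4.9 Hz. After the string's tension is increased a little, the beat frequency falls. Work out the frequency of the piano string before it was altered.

456.7 Hz

|f − 461.6| = 4.9, so the piano string was at either 456.7 Hz or 466.5 Hz.
Higher tension means higher frequency; the adjustment raises the piano string's frequency.
The beat rate fell, so the adjustment moved the piano string toward 461.6 Hz — it must have started below the reference.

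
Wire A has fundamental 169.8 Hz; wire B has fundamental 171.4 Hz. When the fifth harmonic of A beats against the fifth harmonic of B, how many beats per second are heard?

8.0 Hz

Fifth harmonic of the first: 5·169.8 = 849.0 Hz.
Fifth harmonic of the second: 5·171.4 = 857.0 Hz.
f_beat = |849.0 − 857.0| = 8.0 Hz.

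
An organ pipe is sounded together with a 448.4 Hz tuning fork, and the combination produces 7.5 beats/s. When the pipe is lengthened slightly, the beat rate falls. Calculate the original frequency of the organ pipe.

455.9 Hz

|f − 448.4| = 7.5, so the organ pipe was at either 440.9 Hz or 455.9 Hz.
A longer pipe has a lower fundamental; the adjustment lowers the organ pipe's frequency.
The beat rate fell, so the adjustment moved the organ pipe toward 448.4 Hz — it must have started above the reference.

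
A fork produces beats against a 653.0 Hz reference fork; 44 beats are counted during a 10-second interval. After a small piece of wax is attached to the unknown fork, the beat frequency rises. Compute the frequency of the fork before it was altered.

648.6 Hz

Beat frequency = 44/10 = 4.4 Hz.
|f − 653.0| = 4.4, so the fork was at either 648.6 Hz or 657.4 Hz.
Loading a fork with wax lowers its frequency; the adjustment lowers the fork's frequency.
The beat rate rose, so the adjustment moved the fork further from 653.0 Hz — it was already below the reference.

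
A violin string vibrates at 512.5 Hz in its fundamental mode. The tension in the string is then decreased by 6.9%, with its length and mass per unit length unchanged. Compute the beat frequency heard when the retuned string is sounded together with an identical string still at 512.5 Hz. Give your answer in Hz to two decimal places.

18.00 Hz

For a string, f ∝ √T, so the new frequency is 512.5·√0.931 = 494.5027 Hz.
f_beat = |494.5027 − 512.5| = 18.00 Hz.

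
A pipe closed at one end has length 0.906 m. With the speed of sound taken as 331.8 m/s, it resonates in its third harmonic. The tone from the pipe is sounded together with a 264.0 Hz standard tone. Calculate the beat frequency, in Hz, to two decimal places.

Closed pipe (odd harmonics): f_n = n·v/(4L) = 3·331.8/(4·0.906) = 274.6689 Hz.
f_beat = |274.6689 − 264.0| = 10.67 Hz.

10.67 Hz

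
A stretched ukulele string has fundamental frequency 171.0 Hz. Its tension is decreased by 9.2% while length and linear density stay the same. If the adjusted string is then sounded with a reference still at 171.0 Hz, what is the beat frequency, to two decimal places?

For a string, f ∝ √T, so the new frequency is 171.0·√0.908 = 162.9442 Hz.
f_beat = |162.9442 − 171.0| = 8.06 Hz.

8.06 Hz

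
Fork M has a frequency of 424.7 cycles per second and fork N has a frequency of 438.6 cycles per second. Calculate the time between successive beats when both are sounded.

0.072 s

f_beat = |424.7 − 438.6| = 13.9 Hz.
Beat period T = 1 / f_beat = 1 / 13.9 s.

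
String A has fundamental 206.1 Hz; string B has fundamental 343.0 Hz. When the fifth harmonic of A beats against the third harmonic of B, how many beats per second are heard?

Fifth harmonic of the first: 5·206.1 = 1030.5 Hz.
Third harmonic of the second: 3·343.0 = 1029.0 Hz.
f_beat = |1030.5 − 1029.0| = 1.5 Hz.

1.5 Hz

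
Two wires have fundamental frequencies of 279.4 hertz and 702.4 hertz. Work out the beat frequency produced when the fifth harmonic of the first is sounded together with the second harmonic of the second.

Fifth harmonic of the first: 5·279.4 = 1397.0 Hz.
Second harmonic of the second: 2·702.4 = 1404.8 Hz.
f_beat = |1397.0 − 1404.8| = 7.8 Hz.

7.8 Hz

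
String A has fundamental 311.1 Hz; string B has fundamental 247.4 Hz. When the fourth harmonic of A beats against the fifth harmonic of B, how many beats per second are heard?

7.4 Hz

Fourth harmonic of the first: 4·311.1 = 1244.4 Hz.
Fifth harmonic of the second: 5·247.4 = 1237.0 Hz.
f_beat = |1244.4 − 1237.0| = 7.4 Hz.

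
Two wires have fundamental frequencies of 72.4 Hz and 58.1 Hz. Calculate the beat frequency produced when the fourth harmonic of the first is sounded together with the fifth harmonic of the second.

Fourth harmonic of the first: 4·72.4 = 289.6 Hz.
Fifth harmonic of the second: 5·58.1 = 290.5 Hz.
f_beat = |289.6 − 290.5| = 0.9 Hz.

0.9 Hz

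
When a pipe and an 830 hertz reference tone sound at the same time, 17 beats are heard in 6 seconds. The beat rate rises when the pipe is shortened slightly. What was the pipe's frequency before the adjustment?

832.8333 Hz

Beat frequency = 17/6 = 2.8333 Hz.
|f − 830| = 2.8333, so the pipe was at either 827.1667 Hz or 832.8333 Hz.
A shorter pipe has a higher fundamental; the adjustment raises the pipe's frequency.
The beat rate rose, so the adjustment moved the pipe further from 830 Hz — it was already above the reference.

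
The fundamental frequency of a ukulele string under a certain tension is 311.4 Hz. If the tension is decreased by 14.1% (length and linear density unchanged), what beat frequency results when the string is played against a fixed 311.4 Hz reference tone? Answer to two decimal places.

22.79 Hz

For a string, f ∝ √T, so the new frequency is 311.4·√0.859 = 288.6125 Hz.
f_beat = |288.6125 − 311.4| = 22.79 Hz.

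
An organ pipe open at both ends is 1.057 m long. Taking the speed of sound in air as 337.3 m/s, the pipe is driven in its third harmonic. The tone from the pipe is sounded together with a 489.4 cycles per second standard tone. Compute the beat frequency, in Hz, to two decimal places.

10.73 Hz

Open pipe: f_n = n·v/(2L) = 3·337.3/(2·1.057) = 478.6660 Hz.
f_beat = |478.6660 − 489.4| = 10.73 Hz.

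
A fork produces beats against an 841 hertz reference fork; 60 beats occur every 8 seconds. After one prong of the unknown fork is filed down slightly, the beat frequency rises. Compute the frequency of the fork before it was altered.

848.5 Hz

Beat frequency = 60/8 = 7.5 Hz.
|f − 841| = 7.5, so the fork was at either 833.5 Hz or 848.5 Hz.
Filing a prong removes mass and raises the fork's frequency; the adjustment raises the fork's frequency.
The beat rate rose, so the adjustment moved the fork further from 841 Hz — it was already above the reference.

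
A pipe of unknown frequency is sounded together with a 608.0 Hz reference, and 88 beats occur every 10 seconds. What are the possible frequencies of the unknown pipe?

Beat frequency = 88/10 = 8.8 Hz.
|f − 608.0| = 8.8, so f = 608.0 ± 8.8.

599.2 Hz or 616.8 Hz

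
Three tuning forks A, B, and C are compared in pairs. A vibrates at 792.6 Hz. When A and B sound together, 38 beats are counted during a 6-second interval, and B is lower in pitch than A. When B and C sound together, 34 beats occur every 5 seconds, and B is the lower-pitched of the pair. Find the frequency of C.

793.0667 Hz

A–B: Beat frequency = 38/6 = 6.3333 Hz.
B is below A, so f_B = 792.6 − 6.3333 = 786.2667 Hz.
B–C: Beat frequency = 34/5 = 6.8 Hz.
C is above B, so f_C = 786.2667 + 6.8 = 793.0667 Hz.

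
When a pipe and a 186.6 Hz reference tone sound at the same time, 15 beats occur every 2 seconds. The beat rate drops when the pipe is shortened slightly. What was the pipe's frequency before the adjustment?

Beat frequency = 15/2 = 7.5 Hz.
|f − 186.6| = 7.5, so the pipe was at either 179.1 Hz or 194.1 Hz.
A shorter pipe has a higher fundamental; the adjustment raises the pipe's frequency.
The beat rate fell, so the adjustment moved the pipe toward 186.6 Hz — it must have started below the reference.

179.1 Hz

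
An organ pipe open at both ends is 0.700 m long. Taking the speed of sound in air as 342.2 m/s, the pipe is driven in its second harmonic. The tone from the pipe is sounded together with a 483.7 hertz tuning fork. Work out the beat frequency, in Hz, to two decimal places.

Open pipe: f_n = n·v/(2L) = 2·342.2/(2·0.700) = 488.8571 Hz.
f_beat = |488.8571 − 483.7| = 5.16 Hz.

5.16 Hz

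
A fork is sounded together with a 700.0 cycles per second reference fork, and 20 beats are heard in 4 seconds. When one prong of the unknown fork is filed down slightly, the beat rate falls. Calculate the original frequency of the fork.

695 Hz

Beat frequency = 20/4 = 5 Hz.
|f − 700.0| = 5, so the fork was at either 695 Hz or 705 Hz.
Filing a prong removes mass and raises the fork's frequency; the adjustment raises the fork's frequency.
The beat rate fell, so the adjustment moved the fork toward 700.0 Hz — it must have started below the reference.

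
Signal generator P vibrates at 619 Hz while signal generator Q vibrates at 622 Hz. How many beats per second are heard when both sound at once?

3 Hz

The beat frequency equals the magnitude of the frequency difference.
|619 − 622| = 3 Hz.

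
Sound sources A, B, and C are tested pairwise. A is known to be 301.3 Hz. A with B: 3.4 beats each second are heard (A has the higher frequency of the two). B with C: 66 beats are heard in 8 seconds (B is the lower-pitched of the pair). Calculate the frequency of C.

306.15 Hz

B is below A, so f_B = 301.3 − 3.4 = 297.9 Hz.
B–C: Beat frequency = 66/8 = 8.25 Hz.
C is above B, so f_C = 297.9 + 8.25 = 306.15 Hz.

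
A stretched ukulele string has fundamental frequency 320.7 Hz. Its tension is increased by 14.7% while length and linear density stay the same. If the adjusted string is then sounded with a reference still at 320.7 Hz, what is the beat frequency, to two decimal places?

22.76 Hz

For a string, f ∝ √T, so the new frequency is 320.7·√1.147 = 343.4636 Hz.
f_beat = |343.4636 − 320.7| = 22.76 Hz.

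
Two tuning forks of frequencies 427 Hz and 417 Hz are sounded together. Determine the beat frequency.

10 Hz

Beats arise from superposition of two nearby frequencies; the beat rate is |f₁ − f₂|.
|427 − 417| = 10 Hz.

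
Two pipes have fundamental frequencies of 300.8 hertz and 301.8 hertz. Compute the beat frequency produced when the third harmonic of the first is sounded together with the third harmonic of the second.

3.0 Hz

Third harmonic of the first: 3·300.8 = 902.4 Hz.
Third harmonic of the second: 3·301.8 = 905.4 Hz.
f_beat = |902.4 − 905.4| = 3.0 Hz.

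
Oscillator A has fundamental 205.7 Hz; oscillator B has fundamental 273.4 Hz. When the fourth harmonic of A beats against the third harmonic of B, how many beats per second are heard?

Fourth harmonic of the first: 4·205.7 = 822.8 Hz.
Third harmonic of the second: 3·273.4 = 820.2 Hz.
f_beat = |822.8 − 820.2| = 2.6 Hz.

2.6 Hz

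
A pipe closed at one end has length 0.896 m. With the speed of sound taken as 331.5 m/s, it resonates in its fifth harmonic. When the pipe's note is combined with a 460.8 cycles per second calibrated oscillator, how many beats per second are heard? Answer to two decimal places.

1.67 Hz

Closed pipe (odd harmonics): f_n = n·v/(4L) = 5·331.5/(4·0.896) = 462.4721 Hz.
f_beat = |462.4721 − 460.8| = 1.67 Hz.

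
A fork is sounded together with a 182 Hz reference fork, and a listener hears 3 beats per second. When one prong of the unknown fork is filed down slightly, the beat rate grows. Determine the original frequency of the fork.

185 Hz

|f − 182| = 3, so the fork was at either 179 Hz or 185 Hz.
Filing a prong removes mass and raises the fork's frequency; the adjustment raises the fork's frequency.
The beat rate rose, so the adjustment moved the fork further from 182 Hz — it was already above the reference.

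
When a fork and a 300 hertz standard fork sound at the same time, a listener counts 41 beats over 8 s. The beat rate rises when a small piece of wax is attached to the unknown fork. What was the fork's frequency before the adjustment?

Beat frequency = 41/8 = 5.125 Hz.
|f − 300| = 5.125, so the fork was at either 294.875 Hz or 305.125 Hz.
Loading a fork with wax lowers its frequency; the adjustment lowers the fork's frequency.
The beat rate rose, so the adjustment moved the fork further from 300 Hz — it was already below the reference.

294.875 Hz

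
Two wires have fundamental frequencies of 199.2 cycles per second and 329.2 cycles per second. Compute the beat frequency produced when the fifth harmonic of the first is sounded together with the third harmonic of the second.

Fifth harmonic of the first: 5·199.2 = 996.0 Hz.
Third harmonic of the second: 3·329.2 = 987.6 Hz.
f_beat = |996.0 − 987.6| = 8.4 Hz.

8.4 Hz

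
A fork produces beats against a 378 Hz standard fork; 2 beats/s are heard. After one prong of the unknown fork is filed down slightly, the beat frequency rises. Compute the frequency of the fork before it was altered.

380 Hz

|f − 378| = 2, so the fork was at either 376 Hz or 380 Hz.
Filing a prong removes mass and raises the fork's frequency; the adjustment raises the fork's frequency.
The beat rate rose, so the adjustment moved the fork further from 378 Hz — it was already above the reference.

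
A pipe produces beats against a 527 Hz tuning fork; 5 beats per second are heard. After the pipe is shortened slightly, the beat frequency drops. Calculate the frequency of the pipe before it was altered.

522 Hz

|f − 527| = 5, so the pipe was at either 522 Hz or 532 Hz.
A shorter pipe has a higher fundamental; the adjustment raises the pipe's frequency.
The beat rate fell, so the adjustment moved the pipe toward 527 Hz — it must have started below the reference.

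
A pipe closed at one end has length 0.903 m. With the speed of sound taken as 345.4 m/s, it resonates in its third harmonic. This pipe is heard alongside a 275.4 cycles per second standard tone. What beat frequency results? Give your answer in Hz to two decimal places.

Closed pipe (odd harmonics): f_n = n·v/(4L) = 3·345.4/(4·0.903) = 286.8771 Hz.
f_beat = |286.8771 − 275.4| = 11.48 Hz.

11.48 Hz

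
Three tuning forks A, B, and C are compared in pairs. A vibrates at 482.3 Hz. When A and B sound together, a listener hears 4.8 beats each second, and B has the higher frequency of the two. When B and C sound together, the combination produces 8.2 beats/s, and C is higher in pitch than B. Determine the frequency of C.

B is above A, so f_B = 482.3 + 4.8 = 487.1 Hz.
C is above B, so f_C = 487.1 + 8.2 = 495.3 Hz.

495.3 Hz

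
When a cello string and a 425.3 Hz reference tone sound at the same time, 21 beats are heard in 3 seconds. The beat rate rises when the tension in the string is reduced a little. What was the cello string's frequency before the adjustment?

Beat frequency = 21/3 = 7 Hz.
|f − 425.3| = 7, so the cello string was at either 418.3 Hz or 432.3 Hz.
Lower tension means lower frequency; the adjustment lowers the cello string's frequency.
The beat rate rose, so the adjustment moved the cello string further from 425.3 Hz — it was already below the reference.

418.3 Hz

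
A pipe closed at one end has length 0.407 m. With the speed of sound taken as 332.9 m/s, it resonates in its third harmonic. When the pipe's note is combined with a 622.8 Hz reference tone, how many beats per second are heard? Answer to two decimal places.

9.35 Hz

Closed pipe (odd harmonics): f_n = n·v/(4L) = 3·332.9/(4·0.407) = 613.4521 Hz.
f_beat = |613.4521 − 622.8| = 9.35 Hz.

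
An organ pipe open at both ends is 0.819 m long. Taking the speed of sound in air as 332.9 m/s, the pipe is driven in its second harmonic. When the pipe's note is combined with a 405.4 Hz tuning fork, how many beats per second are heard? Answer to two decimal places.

Open pipe: f_n = n·v/(2L) = 2·332.9/(2·0.819) = 406.4713 Hz.
f_beat = |406.4713 − 405.4| = 1.07 Hz.

1.07 Hz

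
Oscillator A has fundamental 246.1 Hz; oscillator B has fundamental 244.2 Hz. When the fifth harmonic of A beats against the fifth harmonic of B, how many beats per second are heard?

9.5 Hz

Fifth harmonic of the first: 5·246.1 = 1230.5 Hz.
Fifth harmonic of the second: 5·244.2 = 1221.0 Hz.
f_beat = |1230.5 − 1221.0| = 9.5 Hz.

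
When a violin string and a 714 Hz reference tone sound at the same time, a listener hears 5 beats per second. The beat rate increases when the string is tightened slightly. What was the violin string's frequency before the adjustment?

719 Hz

|f − 714| = 5, so the violin string was at either 709 Hz or 719 Hz.
Increasing tension raises a string's frequency; the adjustment raises the violin string's frequency.
The beat rate rose, so the adjustment moved the violin string further from 714 Hz — it was already above the reference.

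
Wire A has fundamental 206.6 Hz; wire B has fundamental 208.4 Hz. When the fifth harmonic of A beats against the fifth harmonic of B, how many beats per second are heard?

Fifth harmonic of the first: 5·206.6 = 1033.0 Hz.
Fifth harmonic of the second: 5·208.4 = 1042.0 Hz.
f_beat = |1033.0 − 1042.0| = 9.0 Hz.

9.0 Hz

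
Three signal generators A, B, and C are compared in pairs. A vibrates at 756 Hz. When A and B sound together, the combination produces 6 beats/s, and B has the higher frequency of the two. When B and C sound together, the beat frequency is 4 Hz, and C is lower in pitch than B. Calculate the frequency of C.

B is above A, so f_B = 756 + 6 = 762 Hz.
C is below B, so f_C = 762 − 4 = 758 Hz.

758 Hz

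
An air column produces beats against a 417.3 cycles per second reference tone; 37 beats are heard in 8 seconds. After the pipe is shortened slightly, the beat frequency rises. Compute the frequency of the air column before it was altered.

Beat frequency = 37/8 = 4.625 Hz.
|f − 417.3| = 4.625, so the air column was at either 412.675 Hz or 421.925 Hz.
A shorter pipe has a higher fundamental; the adjustment raises the air column's frequency.
The beat rate rose, so the adjustment moved the air column further from 417.3 Hz — it was already above the reference.

421.925 Hz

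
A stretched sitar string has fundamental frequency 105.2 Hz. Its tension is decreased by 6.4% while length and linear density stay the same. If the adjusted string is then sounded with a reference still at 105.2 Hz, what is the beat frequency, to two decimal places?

For a string, f ∝ √T, so the new frequency is 105.2·√0.936 = 101.7779 Hz.
f_beat = |101.7779 − 105.2| = 3.42 Hz.

3.42 Hz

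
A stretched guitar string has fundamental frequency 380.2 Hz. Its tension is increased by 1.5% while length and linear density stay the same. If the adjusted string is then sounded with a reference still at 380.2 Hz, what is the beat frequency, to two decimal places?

2.84 Hz

For a string, f ∝ √T, so the new frequency is 380.2·√1.015 = 383.0409 Hz.
f_beat = |383.0409 − 380.2| = 2.84 Hz.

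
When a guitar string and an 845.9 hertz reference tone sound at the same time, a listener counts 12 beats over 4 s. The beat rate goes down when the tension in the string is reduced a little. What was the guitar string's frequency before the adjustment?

Beat frequency = 12/4 = 3 Hz.
|f − 845.9| = 3, so the guitar string was at either 842.9 Hz or 848.9 Hz.
Lower tension means lower frequency; the adjustment lowers the guitar string's frequency.
The beat rate fell, so the adjustment moved the guitar string toward 845.9 Hz — it must have started above the reference.

848.9 Hz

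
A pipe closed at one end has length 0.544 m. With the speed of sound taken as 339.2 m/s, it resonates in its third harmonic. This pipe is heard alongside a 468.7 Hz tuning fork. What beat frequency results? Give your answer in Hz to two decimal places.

1.05 Hz

Closed pipe (odd harmonics): f_n = n·v/(4L) = 3·339.2/(4·0.544) = 467.6471 Hz.
f_beat = |467.6471 − 468.7| = 1.05 Hz.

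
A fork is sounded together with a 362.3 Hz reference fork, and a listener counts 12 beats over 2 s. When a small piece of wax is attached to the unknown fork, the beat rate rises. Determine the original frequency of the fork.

356.3 Hz

Beat frequency = 12/2 = 6 Hz.
|f − 362.3| = 6, so the fork was at either 356.3 Hz or 368.3 Hz.
Loading a fork with wax lowers its frequency; the adjustment lowers the fork's frequency.
The beat rate rose, so the adjustment moved the fork further from 362.3 Hz — it was already below the reference.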